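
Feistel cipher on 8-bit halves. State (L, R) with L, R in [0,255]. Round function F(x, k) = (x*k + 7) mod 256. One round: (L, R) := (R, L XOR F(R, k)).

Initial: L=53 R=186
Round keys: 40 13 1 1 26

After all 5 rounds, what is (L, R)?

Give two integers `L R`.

Answer: 220 255

Derivation:
Round 1 (k=40): L=186 R=34
Round 2 (k=13): L=34 R=123
Round 3 (k=1): L=123 R=160
Round 4 (k=1): L=160 R=220
Round 5 (k=26): L=220 R=255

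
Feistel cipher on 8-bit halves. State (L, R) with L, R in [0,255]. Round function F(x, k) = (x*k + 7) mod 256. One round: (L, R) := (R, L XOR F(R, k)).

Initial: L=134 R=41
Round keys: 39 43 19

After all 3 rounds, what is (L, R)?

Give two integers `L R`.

Round 1 (k=39): L=41 R=192
Round 2 (k=43): L=192 R=110
Round 3 (k=19): L=110 R=241

Answer: 110 241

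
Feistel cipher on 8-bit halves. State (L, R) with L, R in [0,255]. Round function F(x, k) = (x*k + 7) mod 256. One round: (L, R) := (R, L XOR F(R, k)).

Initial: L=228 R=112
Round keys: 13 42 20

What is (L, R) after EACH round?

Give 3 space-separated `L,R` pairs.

Answer: 112,83 83,213 213,248

Derivation:
Round 1 (k=13): L=112 R=83
Round 2 (k=42): L=83 R=213
Round 3 (k=20): L=213 R=248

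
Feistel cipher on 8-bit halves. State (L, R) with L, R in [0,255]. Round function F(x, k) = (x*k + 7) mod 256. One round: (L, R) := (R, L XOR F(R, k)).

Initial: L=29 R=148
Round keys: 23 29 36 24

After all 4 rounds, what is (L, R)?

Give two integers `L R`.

Answer: 5 54

Derivation:
Round 1 (k=23): L=148 R=78
Round 2 (k=29): L=78 R=73
Round 3 (k=36): L=73 R=5
Round 4 (k=24): L=5 R=54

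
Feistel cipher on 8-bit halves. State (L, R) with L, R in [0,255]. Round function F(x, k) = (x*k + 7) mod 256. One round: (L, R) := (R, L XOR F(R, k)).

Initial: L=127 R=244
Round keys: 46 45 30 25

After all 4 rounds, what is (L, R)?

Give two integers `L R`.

Round 1 (k=46): L=244 R=160
Round 2 (k=45): L=160 R=211
Round 3 (k=30): L=211 R=97
Round 4 (k=25): L=97 R=83

Answer: 97 83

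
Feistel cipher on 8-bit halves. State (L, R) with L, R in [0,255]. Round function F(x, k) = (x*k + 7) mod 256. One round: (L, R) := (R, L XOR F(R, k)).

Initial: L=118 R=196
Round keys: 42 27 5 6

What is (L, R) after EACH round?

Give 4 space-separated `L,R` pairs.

Answer: 196,89 89,174 174,52 52,145

Derivation:
Round 1 (k=42): L=196 R=89
Round 2 (k=27): L=89 R=174
Round 3 (k=5): L=174 R=52
Round 4 (k=6): L=52 R=145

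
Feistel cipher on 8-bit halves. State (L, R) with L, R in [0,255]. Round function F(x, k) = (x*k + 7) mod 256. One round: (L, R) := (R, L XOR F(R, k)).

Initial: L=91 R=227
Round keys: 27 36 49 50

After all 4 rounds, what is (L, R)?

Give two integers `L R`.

Round 1 (k=27): L=227 R=163
Round 2 (k=36): L=163 R=16
Round 3 (k=49): L=16 R=180
Round 4 (k=50): L=180 R=63

Answer: 180 63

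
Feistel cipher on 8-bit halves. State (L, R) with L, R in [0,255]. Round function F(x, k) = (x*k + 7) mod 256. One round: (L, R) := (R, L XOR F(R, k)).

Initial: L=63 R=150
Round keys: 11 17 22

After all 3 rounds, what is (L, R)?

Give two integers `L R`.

Answer: 59 95

Derivation:
Round 1 (k=11): L=150 R=70
Round 2 (k=17): L=70 R=59
Round 3 (k=22): L=59 R=95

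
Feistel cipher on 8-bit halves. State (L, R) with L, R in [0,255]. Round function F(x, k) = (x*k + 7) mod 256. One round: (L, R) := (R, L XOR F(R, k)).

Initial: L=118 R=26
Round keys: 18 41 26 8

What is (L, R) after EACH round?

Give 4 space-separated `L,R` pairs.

Round 1 (k=18): L=26 R=173
Round 2 (k=41): L=173 R=166
Round 3 (k=26): L=166 R=78
Round 4 (k=8): L=78 R=209

Answer: 26,173 173,166 166,78 78,209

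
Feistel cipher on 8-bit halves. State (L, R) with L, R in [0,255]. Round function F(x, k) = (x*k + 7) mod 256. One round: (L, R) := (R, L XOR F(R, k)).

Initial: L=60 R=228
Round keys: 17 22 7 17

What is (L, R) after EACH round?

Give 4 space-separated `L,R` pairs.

Answer: 228,23 23,229 229,93 93,209

Derivation:
Round 1 (k=17): L=228 R=23
Round 2 (k=22): L=23 R=229
Round 3 (k=7): L=229 R=93
Round 4 (k=17): L=93 R=209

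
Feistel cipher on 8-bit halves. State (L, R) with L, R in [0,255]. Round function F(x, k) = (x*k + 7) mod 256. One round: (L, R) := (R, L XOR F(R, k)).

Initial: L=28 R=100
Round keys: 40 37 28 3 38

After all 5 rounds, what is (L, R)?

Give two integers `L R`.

Answer: 25 153

Derivation:
Round 1 (k=40): L=100 R=187
Round 2 (k=37): L=187 R=106
Round 3 (k=28): L=106 R=36
Round 4 (k=3): L=36 R=25
Round 5 (k=38): L=25 R=153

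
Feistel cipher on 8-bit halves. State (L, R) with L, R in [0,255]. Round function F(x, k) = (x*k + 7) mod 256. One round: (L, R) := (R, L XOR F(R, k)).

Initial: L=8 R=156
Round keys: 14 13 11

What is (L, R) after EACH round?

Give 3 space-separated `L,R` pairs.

Round 1 (k=14): L=156 R=135
Round 2 (k=13): L=135 R=126
Round 3 (k=11): L=126 R=246

Answer: 156,135 135,126 126,246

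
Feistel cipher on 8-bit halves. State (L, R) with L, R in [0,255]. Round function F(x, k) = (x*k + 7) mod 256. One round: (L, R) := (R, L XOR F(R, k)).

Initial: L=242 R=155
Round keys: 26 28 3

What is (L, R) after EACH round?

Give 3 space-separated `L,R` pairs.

Round 1 (k=26): L=155 R=55
Round 2 (k=28): L=55 R=144
Round 3 (k=3): L=144 R=128

Answer: 155,55 55,144 144,128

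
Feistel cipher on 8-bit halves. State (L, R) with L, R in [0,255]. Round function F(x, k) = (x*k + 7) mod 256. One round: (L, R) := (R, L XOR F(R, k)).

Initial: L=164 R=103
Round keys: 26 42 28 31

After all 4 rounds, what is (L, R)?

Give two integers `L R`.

Round 1 (k=26): L=103 R=217
Round 2 (k=42): L=217 R=198
Round 3 (k=28): L=198 R=118
Round 4 (k=31): L=118 R=151

Answer: 118 151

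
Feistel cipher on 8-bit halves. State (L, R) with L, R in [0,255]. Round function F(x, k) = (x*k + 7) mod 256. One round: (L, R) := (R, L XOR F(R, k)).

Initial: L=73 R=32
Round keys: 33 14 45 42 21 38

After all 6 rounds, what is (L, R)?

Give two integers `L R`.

Answer: 43 245

Derivation:
Round 1 (k=33): L=32 R=110
Round 2 (k=14): L=110 R=43
Round 3 (k=45): L=43 R=248
Round 4 (k=42): L=248 R=156
Round 5 (k=21): L=156 R=43
Round 6 (k=38): L=43 R=245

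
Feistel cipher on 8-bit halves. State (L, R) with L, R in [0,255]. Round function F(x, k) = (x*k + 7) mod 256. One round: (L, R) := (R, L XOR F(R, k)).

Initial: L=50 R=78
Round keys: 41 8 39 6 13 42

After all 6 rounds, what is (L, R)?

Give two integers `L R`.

Answer: 106 167

Derivation:
Round 1 (k=41): L=78 R=183
Round 2 (k=8): L=183 R=241
Round 3 (k=39): L=241 R=9
Round 4 (k=6): L=9 R=204
Round 5 (k=13): L=204 R=106
Round 6 (k=42): L=106 R=167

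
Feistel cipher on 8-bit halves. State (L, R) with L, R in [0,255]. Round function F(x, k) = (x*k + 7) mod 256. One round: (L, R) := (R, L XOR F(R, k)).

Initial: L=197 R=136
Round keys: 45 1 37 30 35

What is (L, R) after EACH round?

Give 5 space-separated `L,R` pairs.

Answer: 136,42 42,185 185,238 238,82 82,211

Derivation:
Round 1 (k=45): L=136 R=42
Round 2 (k=1): L=42 R=185
Round 3 (k=37): L=185 R=238
Round 4 (k=30): L=238 R=82
Round 5 (k=35): L=82 R=211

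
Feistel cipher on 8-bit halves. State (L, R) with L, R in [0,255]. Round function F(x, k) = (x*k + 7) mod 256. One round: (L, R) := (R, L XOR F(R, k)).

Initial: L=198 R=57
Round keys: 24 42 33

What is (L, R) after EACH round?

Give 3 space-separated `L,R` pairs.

Answer: 57,153 153,24 24,134

Derivation:
Round 1 (k=24): L=57 R=153
Round 2 (k=42): L=153 R=24
Round 3 (k=33): L=24 R=134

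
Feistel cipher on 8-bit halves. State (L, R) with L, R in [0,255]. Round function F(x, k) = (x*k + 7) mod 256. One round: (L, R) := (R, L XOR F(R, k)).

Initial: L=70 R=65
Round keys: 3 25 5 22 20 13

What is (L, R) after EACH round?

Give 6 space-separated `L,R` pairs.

Round 1 (k=3): L=65 R=140
Round 2 (k=25): L=140 R=242
Round 3 (k=5): L=242 R=77
Round 4 (k=22): L=77 R=87
Round 5 (k=20): L=87 R=158
Round 6 (k=13): L=158 R=90

Answer: 65,140 140,242 242,77 77,87 87,158 158,90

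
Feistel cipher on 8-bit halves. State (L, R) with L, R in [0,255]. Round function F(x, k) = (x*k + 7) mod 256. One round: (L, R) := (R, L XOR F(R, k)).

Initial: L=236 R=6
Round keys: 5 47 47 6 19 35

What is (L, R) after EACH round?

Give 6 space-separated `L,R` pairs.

Answer: 6,201 201,232 232,86 86,227 227,182 182,10

Derivation:
Round 1 (k=5): L=6 R=201
Round 2 (k=47): L=201 R=232
Round 3 (k=47): L=232 R=86
Round 4 (k=6): L=86 R=227
Round 5 (k=19): L=227 R=182
Round 6 (k=35): L=182 R=10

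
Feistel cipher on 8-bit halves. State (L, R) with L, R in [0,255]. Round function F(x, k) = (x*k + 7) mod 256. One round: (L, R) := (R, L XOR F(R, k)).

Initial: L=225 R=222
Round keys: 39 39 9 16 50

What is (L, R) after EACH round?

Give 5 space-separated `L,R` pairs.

Answer: 222,56 56,81 81,216 216,214 214,11

Derivation:
Round 1 (k=39): L=222 R=56
Round 2 (k=39): L=56 R=81
Round 3 (k=9): L=81 R=216
Round 4 (k=16): L=216 R=214
Round 5 (k=50): L=214 R=11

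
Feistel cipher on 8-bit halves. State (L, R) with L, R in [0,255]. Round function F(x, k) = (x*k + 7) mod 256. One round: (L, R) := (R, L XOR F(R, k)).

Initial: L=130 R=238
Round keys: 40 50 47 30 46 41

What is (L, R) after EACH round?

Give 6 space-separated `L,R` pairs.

Answer: 238,181 181,143 143,253 253,34 34,222 222,183

Derivation:
Round 1 (k=40): L=238 R=181
Round 2 (k=50): L=181 R=143
Round 3 (k=47): L=143 R=253
Round 4 (k=30): L=253 R=34
Round 5 (k=46): L=34 R=222
Round 6 (k=41): L=222 R=183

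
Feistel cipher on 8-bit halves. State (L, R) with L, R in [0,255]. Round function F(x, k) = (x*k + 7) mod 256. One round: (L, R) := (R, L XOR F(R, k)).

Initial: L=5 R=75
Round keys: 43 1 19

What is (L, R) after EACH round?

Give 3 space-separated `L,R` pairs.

Round 1 (k=43): L=75 R=165
Round 2 (k=1): L=165 R=231
Round 3 (k=19): L=231 R=137

Answer: 75,165 165,231 231,137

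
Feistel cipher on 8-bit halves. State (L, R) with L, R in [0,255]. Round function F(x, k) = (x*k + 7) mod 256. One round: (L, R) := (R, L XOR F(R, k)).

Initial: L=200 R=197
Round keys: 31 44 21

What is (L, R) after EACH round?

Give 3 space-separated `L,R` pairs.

Round 1 (k=31): L=197 R=42
Round 2 (k=44): L=42 R=250
Round 3 (k=21): L=250 R=163

Answer: 197,42 42,250 250,163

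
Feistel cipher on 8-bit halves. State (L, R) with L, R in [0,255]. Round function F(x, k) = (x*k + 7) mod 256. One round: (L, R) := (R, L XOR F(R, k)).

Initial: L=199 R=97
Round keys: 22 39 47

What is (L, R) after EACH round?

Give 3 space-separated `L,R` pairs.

Round 1 (k=22): L=97 R=154
Round 2 (k=39): L=154 R=28
Round 3 (k=47): L=28 R=177

Answer: 97,154 154,28 28,177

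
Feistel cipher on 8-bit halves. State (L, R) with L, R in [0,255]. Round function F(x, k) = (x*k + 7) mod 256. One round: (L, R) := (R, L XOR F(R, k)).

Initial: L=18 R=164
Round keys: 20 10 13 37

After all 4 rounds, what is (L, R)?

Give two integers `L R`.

Round 1 (k=20): L=164 R=197
Round 2 (k=10): L=197 R=29
Round 3 (k=13): L=29 R=69
Round 4 (k=37): L=69 R=29

Answer: 69 29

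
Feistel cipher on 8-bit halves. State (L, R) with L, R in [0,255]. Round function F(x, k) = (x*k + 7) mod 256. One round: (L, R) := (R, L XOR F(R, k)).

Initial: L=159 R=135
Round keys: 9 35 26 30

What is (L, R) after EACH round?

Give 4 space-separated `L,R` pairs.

Round 1 (k=9): L=135 R=89
Round 2 (k=35): L=89 R=181
Round 3 (k=26): L=181 R=48
Round 4 (k=30): L=48 R=18

Answer: 135,89 89,181 181,48 48,18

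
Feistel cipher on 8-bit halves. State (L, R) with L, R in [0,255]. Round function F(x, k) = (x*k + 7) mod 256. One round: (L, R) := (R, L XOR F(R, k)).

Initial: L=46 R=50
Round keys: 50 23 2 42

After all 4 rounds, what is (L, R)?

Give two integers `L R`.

Round 1 (k=50): L=50 R=229
Round 2 (k=23): L=229 R=168
Round 3 (k=2): L=168 R=178
Round 4 (k=42): L=178 R=147

Answer: 178 147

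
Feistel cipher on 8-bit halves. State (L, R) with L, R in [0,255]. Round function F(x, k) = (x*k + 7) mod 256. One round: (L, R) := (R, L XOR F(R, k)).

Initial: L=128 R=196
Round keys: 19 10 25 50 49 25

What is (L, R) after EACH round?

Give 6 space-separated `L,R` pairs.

Answer: 196,19 19,1 1,51 51,252 252,112 112,11

Derivation:
Round 1 (k=19): L=196 R=19
Round 2 (k=10): L=19 R=1
Round 3 (k=25): L=1 R=51
Round 4 (k=50): L=51 R=252
Round 5 (k=49): L=252 R=112
Round 6 (k=25): L=112 R=11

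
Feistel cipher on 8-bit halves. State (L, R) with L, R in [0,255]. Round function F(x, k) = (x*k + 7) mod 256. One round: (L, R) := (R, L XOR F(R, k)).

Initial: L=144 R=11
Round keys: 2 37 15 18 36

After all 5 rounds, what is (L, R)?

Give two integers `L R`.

Round 1 (k=2): L=11 R=141
Round 2 (k=37): L=141 R=99
Round 3 (k=15): L=99 R=89
Round 4 (k=18): L=89 R=42
Round 5 (k=36): L=42 R=182

Answer: 42 182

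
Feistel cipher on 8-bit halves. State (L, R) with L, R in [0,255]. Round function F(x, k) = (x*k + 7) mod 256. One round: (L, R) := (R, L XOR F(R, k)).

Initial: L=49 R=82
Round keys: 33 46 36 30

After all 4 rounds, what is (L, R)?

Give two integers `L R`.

Answer: 147 36

Derivation:
Round 1 (k=33): L=82 R=168
Round 2 (k=46): L=168 R=101
Round 3 (k=36): L=101 R=147
Round 4 (k=30): L=147 R=36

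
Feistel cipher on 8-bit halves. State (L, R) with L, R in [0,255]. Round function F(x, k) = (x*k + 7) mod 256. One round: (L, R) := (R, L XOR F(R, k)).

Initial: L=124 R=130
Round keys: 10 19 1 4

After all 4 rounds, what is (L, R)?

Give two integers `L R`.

Answer: 82 97

Derivation:
Round 1 (k=10): L=130 R=103
Round 2 (k=19): L=103 R=46
Round 3 (k=1): L=46 R=82
Round 4 (k=4): L=82 R=97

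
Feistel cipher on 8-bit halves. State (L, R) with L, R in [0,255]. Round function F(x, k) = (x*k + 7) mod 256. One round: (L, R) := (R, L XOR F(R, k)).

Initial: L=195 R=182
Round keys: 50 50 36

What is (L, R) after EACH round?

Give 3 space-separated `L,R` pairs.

Answer: 182,80 80,17 17,59

Derivation:
Round 1 (k=50): L=182 R=80
Round 2 (k=50): L=80 R=17
Round 3 (k=36): L=17 R=59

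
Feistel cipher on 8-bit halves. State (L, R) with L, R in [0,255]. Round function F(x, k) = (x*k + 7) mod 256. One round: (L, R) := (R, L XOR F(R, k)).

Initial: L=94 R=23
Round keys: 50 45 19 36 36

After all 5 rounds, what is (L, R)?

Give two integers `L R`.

Answer: 250 62

Derivation:
Round 1 (k=50): L=23 R=219
Round 2 (k=45): L=219 R=145
Round 3 (k=19): L=145 R=17
Round 4 (k=36): L=17 R=250
Round 5 (k=36): L=250 R=62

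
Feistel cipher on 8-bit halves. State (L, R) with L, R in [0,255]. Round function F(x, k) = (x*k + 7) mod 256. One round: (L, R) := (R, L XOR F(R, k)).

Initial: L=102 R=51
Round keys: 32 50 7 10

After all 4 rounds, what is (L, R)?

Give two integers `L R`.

Round 1 (k=32): L=51 R=1
Round 2 (k=50): L=1 R=10
Round 3 (k=7): L=10 R=76
Round 4 (k=10): L=76 R=245

Answer: 76 245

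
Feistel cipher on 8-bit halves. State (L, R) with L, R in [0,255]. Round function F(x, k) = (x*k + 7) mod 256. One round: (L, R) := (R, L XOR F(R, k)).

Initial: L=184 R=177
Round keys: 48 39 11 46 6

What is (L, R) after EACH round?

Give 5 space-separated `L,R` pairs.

Round 1 (k=48): L=177 R=143
Round 2 (k=39): L=143 R=97
Round 3 (k=11): L=97 R=189
Round 4 (k=46): L=189 R=156
Round 5 (k=6): L=156 R=18

Answer: 177,143 143,97 97,189 189,156 156,18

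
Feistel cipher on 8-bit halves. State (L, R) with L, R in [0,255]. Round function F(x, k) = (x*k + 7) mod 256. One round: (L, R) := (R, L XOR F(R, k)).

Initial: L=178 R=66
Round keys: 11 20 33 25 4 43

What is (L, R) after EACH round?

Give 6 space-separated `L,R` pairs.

Answer: 66,111 111,241 241,119 119,87 87,20 20,52

Derivation:
Round 1 (k=11): L=66 R=111
Round 2 (k=20): L=111 R=241
Round 3 (k=33): L=241 R=119
Round 4 (k=25): L=119 R=87
Round 5 (k=4): L=87 R=20
Round 6 (k=43): L=20 R=52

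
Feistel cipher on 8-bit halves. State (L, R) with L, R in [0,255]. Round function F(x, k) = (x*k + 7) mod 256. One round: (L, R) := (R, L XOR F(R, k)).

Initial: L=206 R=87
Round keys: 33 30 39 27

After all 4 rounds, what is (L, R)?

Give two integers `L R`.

Answer: 231 20

Derivation:
Round 1 (k=33): L=87 R=240
Round 2 (k=30): L=240 R=112
Round 3 (k=39): L=112 R=231
Round 4 (k=27): L=231 R=20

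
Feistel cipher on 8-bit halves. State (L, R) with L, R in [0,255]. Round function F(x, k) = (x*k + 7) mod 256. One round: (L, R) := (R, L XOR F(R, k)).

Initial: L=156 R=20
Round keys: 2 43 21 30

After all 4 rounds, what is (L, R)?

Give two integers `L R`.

Answer: 176 171

Derivation:
Round 1 (k=2): L=20 R=179
Round 2 (k=43): L=179 R=12
Round 3 (k=21): L=12 R=176
Round 4 (k=30): L=176 R=171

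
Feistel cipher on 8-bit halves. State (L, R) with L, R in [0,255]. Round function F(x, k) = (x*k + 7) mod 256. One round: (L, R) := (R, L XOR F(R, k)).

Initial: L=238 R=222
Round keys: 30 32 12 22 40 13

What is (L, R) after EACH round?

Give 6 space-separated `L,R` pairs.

Answer: 222,229 229,121 121,86 86,18 18,129 129,134

Derivation:
Round 1 (k=30): L=222 R=229
Round 2 (k=32): L=229 R=121
Round 3 (k=12): L=121 R=86
Round 4 (k=22): L=86 R=18
Round 5 (k=40): L=18 R=129
Round 6 (k=13): L=129 R=134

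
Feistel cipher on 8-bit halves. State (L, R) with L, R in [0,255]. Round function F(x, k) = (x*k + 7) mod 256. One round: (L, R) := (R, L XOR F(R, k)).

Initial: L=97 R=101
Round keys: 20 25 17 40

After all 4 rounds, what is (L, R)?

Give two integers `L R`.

Answer: 161 203

Derivation:
Round 1 (k=20): L=101 R=138
Round 2 (k=25): L=138 R=228
Round 3 (k=17): L=228 R=161
Round 4 (k=40): L=161 R=203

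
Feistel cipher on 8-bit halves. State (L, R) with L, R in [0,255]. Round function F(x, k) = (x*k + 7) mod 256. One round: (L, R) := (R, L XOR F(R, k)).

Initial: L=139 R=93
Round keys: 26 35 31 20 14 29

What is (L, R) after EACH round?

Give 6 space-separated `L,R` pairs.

Answer: 93,242 242,64 64,53 53,107 107,212 212,96

Derivation:
Round 1 (k=26): L=93 R=242
Round 2 (k=35): L=242 R=64
Round 3 (k=31): L=64 R=53
Round 4 (k=20): L=53 R=107
Round 5 (k=14): L=107 R=212
Round 6 (k=29): L=212 R=96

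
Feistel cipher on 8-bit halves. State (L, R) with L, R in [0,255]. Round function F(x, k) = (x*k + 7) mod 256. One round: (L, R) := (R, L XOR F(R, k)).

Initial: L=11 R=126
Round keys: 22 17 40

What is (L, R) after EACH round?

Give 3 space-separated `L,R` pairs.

Answer: 126,208 208,169 169,191

Derivation:
Round 1 (k=22): L=126 R=208
Round 2 (k=17): L=208 R=169
Round 3 (k=40): L=169 R=191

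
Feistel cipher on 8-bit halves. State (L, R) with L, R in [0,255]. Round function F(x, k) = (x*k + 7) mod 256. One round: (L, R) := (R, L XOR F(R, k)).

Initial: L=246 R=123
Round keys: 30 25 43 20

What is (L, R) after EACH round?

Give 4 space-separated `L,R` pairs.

Answer: 123,135 135,77 77,113 113,150

Derivation:
Round 1 (k=30): L=123 R=135
Round 2 (k=25): L=135 R=77
Round 3 (k=43): L=77 R=113
Round 4 (k=20): L=113 R=150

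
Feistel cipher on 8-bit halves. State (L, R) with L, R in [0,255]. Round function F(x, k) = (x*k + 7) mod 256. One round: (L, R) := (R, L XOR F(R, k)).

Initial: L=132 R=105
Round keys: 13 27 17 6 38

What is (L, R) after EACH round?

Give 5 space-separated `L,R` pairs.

Round 1 (k=13): L=105 R=216
Round 2 (k=27): L=216 R=166
Round 3 (k=17): L=166 R=213
Round 4 (k=6): L=213 R=163
Round 5 (k=38): L=163 R=236

Answer: 105,216 216,166 166,213 213,163 163,236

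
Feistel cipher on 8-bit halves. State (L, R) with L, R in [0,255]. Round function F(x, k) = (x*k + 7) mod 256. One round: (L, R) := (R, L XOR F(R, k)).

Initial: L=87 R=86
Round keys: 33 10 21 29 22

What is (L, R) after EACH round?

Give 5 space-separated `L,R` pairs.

Answer: 86,74 74,189 189,194 194,188 188,237

Derivation:
Round 1 (k=33): L=86 R=74
Round 2 (k=10): L=74 R=189
Round 3 (k=21): L=189 R=194
Round 4 (k=29): L=194 R=188
Round 5 (k=22): L=188 R=237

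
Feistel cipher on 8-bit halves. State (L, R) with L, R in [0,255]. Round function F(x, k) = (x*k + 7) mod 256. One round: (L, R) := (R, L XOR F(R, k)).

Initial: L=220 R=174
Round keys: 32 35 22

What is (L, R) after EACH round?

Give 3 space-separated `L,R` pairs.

Round 1 (k=32): L=174 R=27
Round 2 (k=35): L=27 R=22
Round 3 (k=22): L=22 R=240

Answer: 174,27 27,22 22,240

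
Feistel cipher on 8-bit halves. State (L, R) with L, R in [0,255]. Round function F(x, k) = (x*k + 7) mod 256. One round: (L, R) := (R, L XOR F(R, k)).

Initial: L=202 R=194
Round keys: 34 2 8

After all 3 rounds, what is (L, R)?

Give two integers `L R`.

Answer: 203 94

Derivation:
Round 1 (k=34): L=194 R=1
Round 2 (k=2): L=1 R=203
Round 3 (k=8): L=203 R=94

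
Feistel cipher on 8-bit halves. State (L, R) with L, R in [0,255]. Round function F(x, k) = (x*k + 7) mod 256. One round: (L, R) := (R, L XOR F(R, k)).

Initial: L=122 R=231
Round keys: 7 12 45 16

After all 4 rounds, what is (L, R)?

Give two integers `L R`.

Round 1 (k=7): L=231 R=34
Round 2 (k=12): L=34 R=120
Round 3 (k=45): L=120 R=61
Round 4 (k=16): L=61 R=175

Answer: 61 175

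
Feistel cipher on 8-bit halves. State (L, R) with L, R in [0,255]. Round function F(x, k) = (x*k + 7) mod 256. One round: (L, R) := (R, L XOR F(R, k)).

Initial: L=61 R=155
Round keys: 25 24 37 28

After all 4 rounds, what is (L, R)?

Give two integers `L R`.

Round 1 (k=25): L=155 R=23
Round 2 (k=24): L=23 R=180
Round 3 (k=37): L=180 R=28
Round 4 (k=28): L=28 R=163

Answer: 28 163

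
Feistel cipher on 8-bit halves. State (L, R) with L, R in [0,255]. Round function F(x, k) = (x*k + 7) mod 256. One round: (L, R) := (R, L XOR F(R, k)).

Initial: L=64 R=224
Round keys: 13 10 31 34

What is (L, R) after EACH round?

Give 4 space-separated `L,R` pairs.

Answer: 224,39 39,109 109,29 29,140

Derivation:
Round 1 (k=13): L=224 R=39
Round 2 (k=10): L=39 R=109
Round 3 (k=31): L=109 R=29
Round 4 (k=34): L=29 R=140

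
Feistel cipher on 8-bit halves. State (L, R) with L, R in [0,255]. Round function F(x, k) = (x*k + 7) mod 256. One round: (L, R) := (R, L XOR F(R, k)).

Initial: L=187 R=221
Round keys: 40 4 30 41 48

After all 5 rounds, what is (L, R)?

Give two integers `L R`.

Answer: 44 64

Derivation:
Round 1 (k=40): L=221 R=52
Round 2 (k=4): L=52 R=10
Round 3 (k=30): L=10 R=7
Round 4 (k=41): L=7 R=44
Round 5 (k=48): L=44 R=64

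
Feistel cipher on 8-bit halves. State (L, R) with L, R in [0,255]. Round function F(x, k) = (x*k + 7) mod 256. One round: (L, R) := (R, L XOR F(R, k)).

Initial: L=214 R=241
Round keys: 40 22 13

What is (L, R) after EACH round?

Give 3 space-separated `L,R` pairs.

Round 1 (k=40): L=241 R=121
Round 2 (k=22): L=121 R=156
Round 3 (k=13): L=156 R=138

Answer: 241,121 121,156 156,138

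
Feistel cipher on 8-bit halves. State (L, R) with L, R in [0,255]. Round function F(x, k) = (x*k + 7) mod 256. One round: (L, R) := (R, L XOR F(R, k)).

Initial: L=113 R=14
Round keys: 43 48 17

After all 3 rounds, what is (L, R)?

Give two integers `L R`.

Answer: 9 176

Derivation:
Round 1 (k=43): L=14 R=16
Round 2 (k=48): L=16 R=9
Round 3 (k=17): L=9 R=176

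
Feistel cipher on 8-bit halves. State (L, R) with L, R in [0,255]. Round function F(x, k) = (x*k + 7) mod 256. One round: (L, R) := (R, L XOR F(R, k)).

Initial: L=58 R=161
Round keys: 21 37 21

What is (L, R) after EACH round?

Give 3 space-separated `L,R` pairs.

Round 1 (k=21): L=161 R=6
Round 2 (k=37): L=6 R=68
Round 3 (k=21): L=68 R=157

Answer: 161,6 6,68 68,157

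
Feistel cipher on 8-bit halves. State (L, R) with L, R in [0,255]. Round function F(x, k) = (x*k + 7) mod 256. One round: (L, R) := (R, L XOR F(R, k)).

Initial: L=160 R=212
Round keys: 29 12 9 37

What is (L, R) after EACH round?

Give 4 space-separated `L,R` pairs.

Answer: 212,171 171,223 223,117 117,47

Derivation:
Round 1 (k=29): L=212 R=171
Round 2 (k=12): L=171 R=223
Round 3 (k=9): L=223 R=117
Round 4 (k=37): L=117 R=47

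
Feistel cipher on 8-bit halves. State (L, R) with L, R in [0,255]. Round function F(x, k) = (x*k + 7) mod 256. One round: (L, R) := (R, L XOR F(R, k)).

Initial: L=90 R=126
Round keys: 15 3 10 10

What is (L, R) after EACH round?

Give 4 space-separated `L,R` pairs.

Round 1 (k=15): L=126 R=51
Round 2 (k=3): L=51 R=222
Round 3 (k=10): L=222 R=128
Round 4 (k=10): L=128 R=217

Answer: 126,51 51,222 222,128 128,217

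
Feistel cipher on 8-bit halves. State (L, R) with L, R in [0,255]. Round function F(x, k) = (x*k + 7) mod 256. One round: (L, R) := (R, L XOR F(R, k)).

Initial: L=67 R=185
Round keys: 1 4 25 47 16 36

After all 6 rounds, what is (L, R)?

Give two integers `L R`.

Answer: 213 20

Derivation:
Round 1 (k=1): L=185 R=131
Round 2 (k=4): L=131 R=170
Round 3 (k=25): L=170 R=34
Round 4 (k=47): L=34 R=239
Round 5 (k=16): L=239 R=213
Round 6 (k=36): L=213 R=20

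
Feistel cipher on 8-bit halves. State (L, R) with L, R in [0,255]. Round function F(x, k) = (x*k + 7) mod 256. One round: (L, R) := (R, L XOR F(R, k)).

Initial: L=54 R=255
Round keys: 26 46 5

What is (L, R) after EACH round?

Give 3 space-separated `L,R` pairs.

Answer: 255,219 219,158 158,198

Derivation:
Round 1 (k=26): L=255 R=219
Round 2 (k=46): L=219 R=158
Round 3 (k=5): L=158 R=198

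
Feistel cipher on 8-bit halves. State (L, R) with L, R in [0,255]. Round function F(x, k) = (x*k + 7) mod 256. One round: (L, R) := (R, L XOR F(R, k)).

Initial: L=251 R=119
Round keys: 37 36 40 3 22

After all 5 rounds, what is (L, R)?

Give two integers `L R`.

Round 1 (k=37): L=119 R=193
Round 2 (k=36): L=193 R=92
Round 3 (k=40): L=92 R=166
Round 4 (k=3): L=166 R=165
Round 5 (k=22): L=165 R=147

Answer: 165 147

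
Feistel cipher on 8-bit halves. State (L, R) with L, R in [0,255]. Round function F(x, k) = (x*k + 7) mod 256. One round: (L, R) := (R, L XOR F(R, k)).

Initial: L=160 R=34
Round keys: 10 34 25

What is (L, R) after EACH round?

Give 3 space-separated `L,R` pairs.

Round 1 (k=10): L=34 R=251
Round 2 (k=34): L=251 R=127
Round 3 (k=25): L=127 R=149

Answer: 34,251 251,127 127,149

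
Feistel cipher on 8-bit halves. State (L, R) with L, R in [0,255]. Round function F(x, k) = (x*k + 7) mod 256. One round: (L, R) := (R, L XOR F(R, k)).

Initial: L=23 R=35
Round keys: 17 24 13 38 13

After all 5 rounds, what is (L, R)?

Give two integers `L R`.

Answer: 39 60

Derivation:
Round 1 (k=17): L=35 R=77
Round 2 (k=24): L=77 R=28
Round 3 (k=13): L=28 R=62
Round 4 (k=38): L=62 R=39
Round 5 (k=13): L=39 R=60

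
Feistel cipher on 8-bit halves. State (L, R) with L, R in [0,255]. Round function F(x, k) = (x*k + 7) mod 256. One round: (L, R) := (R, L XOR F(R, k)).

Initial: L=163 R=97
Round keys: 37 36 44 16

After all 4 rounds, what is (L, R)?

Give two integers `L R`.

Answer: 240 197

Derivation:
Round 1 (k=37): L=97 R=175
Round 2 (k=36): L=175 R=194
Round 3 (k=44): L=194 R=240
Round 4 (k=16): L=240 R=197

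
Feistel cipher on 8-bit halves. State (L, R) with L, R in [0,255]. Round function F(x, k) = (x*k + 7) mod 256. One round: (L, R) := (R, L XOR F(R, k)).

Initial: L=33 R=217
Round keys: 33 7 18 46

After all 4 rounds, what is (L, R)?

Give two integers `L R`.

Answer: 196 8

Derivation:
Round 1 (k=33): L=217 R=33
Round 2 (k=7): L=33 R=55
Round 3 (k=18): L=55 R=196
Round 4 (k=46): L=196 R=8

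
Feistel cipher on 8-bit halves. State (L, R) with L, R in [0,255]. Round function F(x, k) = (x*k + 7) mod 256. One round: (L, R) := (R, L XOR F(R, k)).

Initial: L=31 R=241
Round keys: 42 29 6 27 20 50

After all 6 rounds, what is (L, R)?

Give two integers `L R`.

Round 1 (k=42): L=241 R=142
Round 2 (k=29): L=142 R=236
Round 3 (k=6): L=236 R=1
Round 4 (k=27): L=1 R=206
Round 5 (k=20): L=206 R=30
Round 6 (k=50): L=30 R=45

Answer: 30 45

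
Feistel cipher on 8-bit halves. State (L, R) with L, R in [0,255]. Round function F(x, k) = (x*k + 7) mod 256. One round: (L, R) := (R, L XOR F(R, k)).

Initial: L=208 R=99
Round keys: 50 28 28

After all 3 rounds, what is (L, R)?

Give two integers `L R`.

Round 1 (k=50): L=99 R=141
Round 2 (k=28): L=141 R=16
Round 3 (k=28): L=16 R=74

Answer: 16 74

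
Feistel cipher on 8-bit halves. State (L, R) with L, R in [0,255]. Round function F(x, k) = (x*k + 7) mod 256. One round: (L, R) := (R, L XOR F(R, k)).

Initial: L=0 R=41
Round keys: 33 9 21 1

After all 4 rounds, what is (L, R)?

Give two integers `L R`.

Answer: 141 106

Derivation:
Round 1 (k=33): L=41 R=80
Round 2 (k=9): L=80 R=254
Round 3 (k=21): L=254 R=141
Round 4 (k=1): L=141 R=106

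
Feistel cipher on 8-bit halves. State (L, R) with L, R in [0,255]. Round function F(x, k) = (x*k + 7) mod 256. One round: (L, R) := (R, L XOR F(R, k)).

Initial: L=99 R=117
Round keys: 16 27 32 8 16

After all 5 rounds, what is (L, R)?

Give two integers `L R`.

Round 1 (k=16): L=117 R=52
Round 2 (k=27): L=52 R=246
Round 3 (k=32): L=246 R=243
Round 4 (k=8): L=243 R=105
Round 5 (k=16): L=105 R=100

Answer: 105 100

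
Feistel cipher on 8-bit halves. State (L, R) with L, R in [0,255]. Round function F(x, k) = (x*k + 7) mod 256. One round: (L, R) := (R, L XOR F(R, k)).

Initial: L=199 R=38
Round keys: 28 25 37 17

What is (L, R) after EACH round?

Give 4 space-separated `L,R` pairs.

Round 1 (k=28): L=38 R=232
Round 2 (k=25): L=232 R=137
Round 3 (k=37): L=137 R=60
Round 4 (k=17): L=60 R=138

Answer: 38,232 232,137 137,60 60,138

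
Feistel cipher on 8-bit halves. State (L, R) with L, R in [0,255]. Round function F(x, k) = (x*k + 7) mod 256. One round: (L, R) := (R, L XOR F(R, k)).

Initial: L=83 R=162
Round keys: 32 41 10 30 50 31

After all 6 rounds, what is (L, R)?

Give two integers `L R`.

Round 1 (k=32): L=162 R=20
Round 2 (k=41): L=20 R=153
Round 3 (k=10): L=153 R=21
Round 4 (k=30): L=21 R=228
Round 5 (k=50): L=228 R=154
Round 6 (k=31): L=154 R=73

Answer: 154 73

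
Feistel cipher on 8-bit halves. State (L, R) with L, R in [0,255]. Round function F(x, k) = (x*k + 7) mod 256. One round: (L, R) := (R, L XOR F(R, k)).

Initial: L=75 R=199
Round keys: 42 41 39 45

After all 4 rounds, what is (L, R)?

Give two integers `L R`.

Round 1 (k=42): L=199 R=230
Round 2 (k=41): L=230 R=26
Round 3 (k=39): L=26 R=27
Round 4 (k=45): L=27 R=220

Answer: 27 220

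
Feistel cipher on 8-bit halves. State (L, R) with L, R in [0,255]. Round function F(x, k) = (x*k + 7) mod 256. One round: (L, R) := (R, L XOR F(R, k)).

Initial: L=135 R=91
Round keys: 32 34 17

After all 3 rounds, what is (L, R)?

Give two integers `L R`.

Answer: 156 131

Derivation:
Round 1 (k=32): L=91 R=224
Round 2 (k=34): L=224 R=156
Round 3 (k=17): L=156 R=131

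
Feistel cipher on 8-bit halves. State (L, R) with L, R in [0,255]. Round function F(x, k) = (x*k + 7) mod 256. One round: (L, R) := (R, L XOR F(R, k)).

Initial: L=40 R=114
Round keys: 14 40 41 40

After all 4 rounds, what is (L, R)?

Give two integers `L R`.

Round 1 (k=14): L=114 R=107
Round 2 (k=40): L=107 R=205
Round 3 (k=41): L=205 R=183
Round 4 (k=40): L=183 R=82

Answer: 183 82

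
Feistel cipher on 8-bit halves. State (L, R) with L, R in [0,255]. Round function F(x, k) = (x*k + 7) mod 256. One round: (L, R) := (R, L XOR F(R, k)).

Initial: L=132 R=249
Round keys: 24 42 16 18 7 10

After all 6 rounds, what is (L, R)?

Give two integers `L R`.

Answer: 176 20

Derivation:
Round 1 (k=24): L=249 R=219
Round 2 (k=42): L=219 R=12
Round 3 (k=16): L=12 R=28
Round 4 (k=18): L=28 R=243
Round 5 (k=7): L=243 R=176
Round 6 (k=10): L=176 R=20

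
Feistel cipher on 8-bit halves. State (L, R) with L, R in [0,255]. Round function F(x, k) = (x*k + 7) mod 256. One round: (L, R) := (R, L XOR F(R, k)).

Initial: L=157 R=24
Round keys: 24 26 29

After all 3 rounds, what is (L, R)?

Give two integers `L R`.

Answer: 51 20

Derivation:
Round 1 (k=24): L=24 R=218
Round 2 (k=26): L=218 R=51
Round 3 (k=29): L=51 R=20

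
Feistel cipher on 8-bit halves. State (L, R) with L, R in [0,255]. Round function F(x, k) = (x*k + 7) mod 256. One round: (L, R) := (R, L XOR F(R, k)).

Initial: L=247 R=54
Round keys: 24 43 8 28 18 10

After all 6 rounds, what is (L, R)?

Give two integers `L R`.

Answer: 116 53

Derivation:
Round 1 (k=24): L=54 R=224
Round 2 (k=43): L=224 R=145
Round 3 (k=8): L=145 R=111
Round 4 (k=28): L=111 R=186
Round 5 (k=18): L=186 R=116
Round 6 (k=10): L=116 R=53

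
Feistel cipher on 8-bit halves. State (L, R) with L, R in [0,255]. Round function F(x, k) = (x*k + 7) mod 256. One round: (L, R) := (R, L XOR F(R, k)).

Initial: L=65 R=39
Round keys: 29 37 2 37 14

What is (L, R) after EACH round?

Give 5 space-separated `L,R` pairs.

Round 1 (k=29): L=39 R=51
Round 2 (k=37): L=51 R=65
Round 3 (k=2): L=65 R=186
Round 4 (k=37): L=186 R=168
Round 5 (k=14): L=168 R=141

Answer: 39,51 51,65 65,186 186,168 168,141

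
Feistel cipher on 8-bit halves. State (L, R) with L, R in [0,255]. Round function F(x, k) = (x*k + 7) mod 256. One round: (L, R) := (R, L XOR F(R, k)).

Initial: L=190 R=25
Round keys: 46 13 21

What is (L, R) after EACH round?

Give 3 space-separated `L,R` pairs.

Round 1 (k=46): L=25 R=59
Round 2 (k=13): L=59 R=31
Round 3 (k=21): L=31 R=169

Answer: 25,59 59,31 31,169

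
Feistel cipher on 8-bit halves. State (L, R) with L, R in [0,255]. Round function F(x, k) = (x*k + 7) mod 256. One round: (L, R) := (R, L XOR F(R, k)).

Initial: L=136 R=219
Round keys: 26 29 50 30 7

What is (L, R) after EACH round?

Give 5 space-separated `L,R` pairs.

Round 1 (k=26): L=219 R=205
Round 2 (k=29): L=205 R=155
Round 3 (k=50): L=155 R=128
Round 4 (k=30): L=128 R=156
Round 5 (k=7): L=156 R=203

Answer: 219,205 205,155 155,128 128,156 156,203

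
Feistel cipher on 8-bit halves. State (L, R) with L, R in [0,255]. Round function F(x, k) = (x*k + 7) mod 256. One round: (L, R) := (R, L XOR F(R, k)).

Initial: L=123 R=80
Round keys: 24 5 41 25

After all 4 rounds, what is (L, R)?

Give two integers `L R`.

Round 1 (k=24): L=80 R=252
Round 2 (k=5): L=252 R=163
Round 3 (k=41): L=163 R=222
Round 4 (k=25): L=222 R=22

Answer: 222 22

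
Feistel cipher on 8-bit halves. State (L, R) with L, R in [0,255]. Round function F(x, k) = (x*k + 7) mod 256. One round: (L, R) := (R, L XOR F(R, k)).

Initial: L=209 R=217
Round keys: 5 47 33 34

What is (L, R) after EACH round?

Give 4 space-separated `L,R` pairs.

Answer: 217,149 149,187 187,183 183,238

Derivation:
Round 1 (k=5): L=217 R=149
Round 2 (k=47): L=149 R=187
Round 3 (k=33): L=187 R=183
Round 4 (k=34): L=183 R=238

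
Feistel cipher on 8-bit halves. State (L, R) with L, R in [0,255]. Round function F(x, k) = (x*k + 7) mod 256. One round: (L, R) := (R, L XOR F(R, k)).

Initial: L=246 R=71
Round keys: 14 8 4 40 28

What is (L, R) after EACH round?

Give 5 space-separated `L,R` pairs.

Answer: 71,31 31,184 184,248 248,127 127,19

Derivation:
Round 1 (k=14): L=71 R=31
Round 2 (k=8): L=31 R=184
Round 3 (k=4): L=184 R=248
Round 4 (k=40): L=248 R=127
Round 5 (k=28): L=127 R=19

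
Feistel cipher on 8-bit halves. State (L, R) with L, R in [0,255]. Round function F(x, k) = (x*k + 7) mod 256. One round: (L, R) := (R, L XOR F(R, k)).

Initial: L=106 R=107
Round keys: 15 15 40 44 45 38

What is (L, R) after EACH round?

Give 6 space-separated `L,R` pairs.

Answer: 107,38 38,42 42,177 177,89 89,29 29,12

Derivation:
Round 1 (k=15): L=107 R=38
Round 2 (k=15): L=38 R=42
Round 3 (k=40): L=42 R=177
Round 4 (k=44): L=177 R=89
Round 5 (k=45): L=89 R=29
Round 6 (k=38): L=29 R=12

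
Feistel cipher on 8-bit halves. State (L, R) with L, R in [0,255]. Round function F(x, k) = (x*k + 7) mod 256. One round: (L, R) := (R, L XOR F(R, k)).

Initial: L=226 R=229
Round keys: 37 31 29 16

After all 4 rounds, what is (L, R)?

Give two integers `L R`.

Round 1 (k=37): L=229 R=194
Round 2 (k=31): L=194 R=96
Round 3 (k=29): L=96 R=37
Round 4 (k=16): L=37 R=55

Answer: 37 55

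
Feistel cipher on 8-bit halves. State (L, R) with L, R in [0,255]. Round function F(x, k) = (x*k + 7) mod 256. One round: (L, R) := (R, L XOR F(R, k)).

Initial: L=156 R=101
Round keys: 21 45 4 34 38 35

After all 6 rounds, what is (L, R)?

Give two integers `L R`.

Answer: 122 62

Derivation:
Round 1 (k=21): L=101 R=204
Round 2 (k=45): L=204 R=134
Round 3 (k=4): L=134 R=211
Round 4 (k=34): L=211 R=139
Round 5 (k=38): L=139 R=122
Round 6 (k=35): L=122 R=62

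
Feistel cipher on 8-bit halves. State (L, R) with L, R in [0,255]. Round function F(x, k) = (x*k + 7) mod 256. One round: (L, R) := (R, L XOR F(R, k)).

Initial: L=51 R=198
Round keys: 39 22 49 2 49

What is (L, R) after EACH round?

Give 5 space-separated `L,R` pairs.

Round 1 (k=39): L=198 R=2
Round 2 (k=22): L=2 R=245
Round 3 (k=49): L=245 R=238
Round 4 (k=2): L=238 R=22
Round 5 (k=49): L=22 R=211

Answer: 198,2 2,245 245,238 238,22 22,211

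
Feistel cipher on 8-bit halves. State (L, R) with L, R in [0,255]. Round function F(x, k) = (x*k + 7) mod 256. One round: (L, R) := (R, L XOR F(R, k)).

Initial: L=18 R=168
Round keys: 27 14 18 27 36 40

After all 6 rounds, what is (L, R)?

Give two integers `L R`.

Answer: 19 1

Derivation:
Round 1 (k=27): L=168 R=173
Round 2 (k=14): L=173 R=213
Round 3 (k=18): L=213 R=172
Round 4 (k=27): L=172 R=254
Round 5 (k=36): L=254 R=19
Round 6 (k=40): L=19 R=1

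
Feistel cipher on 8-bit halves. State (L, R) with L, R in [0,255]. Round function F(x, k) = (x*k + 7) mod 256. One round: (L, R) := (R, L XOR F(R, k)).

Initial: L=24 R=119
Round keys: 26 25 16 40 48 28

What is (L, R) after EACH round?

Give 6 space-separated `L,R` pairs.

Answer: 119,5 5,243 243,50 50,36 36,245 245,247

Derivation:
Round 1 (k=26): L=119 R=5
Round 2 (k=25): L=5 R=243
Round 3 (k=16): L=243 R=50
Round 4 (k=40): L=50 R=36
Round 5 (k=48): L=36 R=245
Round 6 (k=28): L=245 R=247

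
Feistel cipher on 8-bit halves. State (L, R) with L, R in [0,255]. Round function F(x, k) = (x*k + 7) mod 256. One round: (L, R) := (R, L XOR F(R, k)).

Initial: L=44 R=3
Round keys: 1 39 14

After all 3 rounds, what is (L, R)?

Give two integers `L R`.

Answer: 210 165

Derivation:
Round 1 (k=1): L=3 R=38
Round 2 (k=39): L=38 R=210
Round 3 (k=14): L=210 R=165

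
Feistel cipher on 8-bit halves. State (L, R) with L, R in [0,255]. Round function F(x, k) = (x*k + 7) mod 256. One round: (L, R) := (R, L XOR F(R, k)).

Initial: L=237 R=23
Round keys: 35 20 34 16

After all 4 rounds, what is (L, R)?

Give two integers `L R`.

Round 1 (k=35): L=23 R=193
Round 2 (k=20): L=193 R=12
Round 3 (k=34): L=12 R=94
Round 4 (k=16): L=94 R=235

Answer: 94 235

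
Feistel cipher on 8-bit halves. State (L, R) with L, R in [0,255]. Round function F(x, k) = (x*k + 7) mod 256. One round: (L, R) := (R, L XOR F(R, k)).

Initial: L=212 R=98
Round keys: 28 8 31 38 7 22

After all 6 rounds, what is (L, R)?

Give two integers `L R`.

Round 1 (k=28): L=98 R=107
Round 2 (k=8): L=107 R=61
Round 3 (k=31): L=61 R=1
Round 4 (k=38): L=1 R=16
Round 5 (k=7): L=16 R=118
Round 6 (k=22): L=118 R=59

Answer: 118 59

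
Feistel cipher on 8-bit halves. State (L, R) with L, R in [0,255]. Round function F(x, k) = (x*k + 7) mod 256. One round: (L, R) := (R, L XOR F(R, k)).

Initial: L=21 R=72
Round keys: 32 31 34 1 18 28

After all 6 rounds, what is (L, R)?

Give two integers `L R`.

Round 1 (k=32): L=72 R=18
Round 2 (k=31): L=18 R=125
Round 3 (k=34): L=125 R=179
Round 4 (k=1): L=179 R=199
Round 5 (k=18): L=199 R=182
Round 6 (k=28): L=182 R=40

Answer: 182 40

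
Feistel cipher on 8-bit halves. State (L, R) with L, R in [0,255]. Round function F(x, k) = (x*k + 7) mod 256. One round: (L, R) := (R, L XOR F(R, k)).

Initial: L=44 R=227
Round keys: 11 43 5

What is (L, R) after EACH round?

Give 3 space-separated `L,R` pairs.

Round 1 (k=11): L=227 R=228
Round 2 (k=43): L=228 R=176
Round 3 (k=5): L=176 R=147

Answer: 227,228 228,176 176,147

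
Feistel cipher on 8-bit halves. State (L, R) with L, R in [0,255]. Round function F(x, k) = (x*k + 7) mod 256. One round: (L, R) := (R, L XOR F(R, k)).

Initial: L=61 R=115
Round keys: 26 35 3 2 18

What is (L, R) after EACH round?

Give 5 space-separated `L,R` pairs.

Answer: 115,136 136,236 236,67 67,97 97,154

Derivation:
Round 1 (k=26): L=115 R=136
Round 2 (k=35): L=136 R=236
Round 3 (k=3): L=236 R=67
Round 4 (k=2): L=67 R=97
Round 5 (k=18): L=97 R=154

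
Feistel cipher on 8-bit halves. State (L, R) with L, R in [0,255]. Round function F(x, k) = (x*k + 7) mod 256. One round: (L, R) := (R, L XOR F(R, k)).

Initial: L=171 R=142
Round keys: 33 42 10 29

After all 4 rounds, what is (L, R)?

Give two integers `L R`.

Answer: 151 31

Derivation:
Round 1 (k=33): L=142 R=254
Round 2 (k=42): L=254 R=61
Round 3 (k=10): L=61 R=151
Round 4 (k=29): L=151 R=31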